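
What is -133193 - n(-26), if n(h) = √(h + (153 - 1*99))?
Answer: -133193 - 2*√7 ≈ -1.3320e+5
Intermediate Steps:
n(h) = √(54 + h) (n(h) = √(h + (153 - 99)) = √(h + 54) = √(54 + h))
-133193 - n(-26) = -133193 - √(54 - 26) = -133193 - √28 = -133193 - 2*√7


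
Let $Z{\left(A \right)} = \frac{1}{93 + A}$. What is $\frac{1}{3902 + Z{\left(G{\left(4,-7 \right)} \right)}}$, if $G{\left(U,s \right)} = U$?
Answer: $\frac{97}{378495} \approx 0.00025628$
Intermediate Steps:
$\frac{1}{3902 + Z{\left(G{\left(4,-7 \right)} \right)}} = \frac{1}{3902 + \frac{1}{93 + 4}} = \frac{1}{3902 + \frac{1}{97}} = \frac{1}{\frac{378495}{97}} = \frac{97}{378495}$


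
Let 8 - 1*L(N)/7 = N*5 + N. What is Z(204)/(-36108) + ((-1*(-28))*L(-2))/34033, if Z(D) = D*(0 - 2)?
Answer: 761906/6023841 ≈ 0.12648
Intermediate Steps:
L(N) = 56 - 42*N (L(N) = 56 - 7*(N*5 + N) = 56 - 7*(5*N + N) = 56 - 42*N)
Z(D) = -2*D (Z(D) = D*(-2) = -2*D)
Z(204)/(-36108) + ((-1*(-28))*L(-2))/34033 = -2*204/(-36108) + ((-1*(-28))*(56 - 42*(-2)))/34033 = -408*(-1/36108) + (28*(56 + 84))*(1/34033) = 2/177 + (28*140)*(1/34033) = 2/177 + 3920*(1/34033) = 2/177 + 3920/34033 = 761906/6023841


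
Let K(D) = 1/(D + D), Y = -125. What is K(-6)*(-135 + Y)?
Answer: 65/3 ≈ 21.667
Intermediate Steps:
K(D) = 1/(2*D)
K(-6)*(-135 + Y) = ((½)/(-6))*(-135 - 125) = ((½)*(-⅙))*(-260) = -1/12*(-260) = 65/3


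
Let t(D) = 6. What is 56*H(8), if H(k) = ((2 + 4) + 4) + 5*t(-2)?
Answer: 2240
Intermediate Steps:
H(k) = 40 (H(k) = ((2 + 4) + 4) + 5*6 = (6 + 4) + 30 = 10 + 30 = 40)
56*H(8) = 56*40 = 2240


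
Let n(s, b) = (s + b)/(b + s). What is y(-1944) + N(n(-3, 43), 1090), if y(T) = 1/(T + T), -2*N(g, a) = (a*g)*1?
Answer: -2118961/3888 ≈ -545.00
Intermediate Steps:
n(s, b) = 1 (n(s, b) = (b + s)/(b + s) = 1)
N(g, a) = -a*g/2
y(T) = 1/(2*T)
y(-1944) + N(n(-3, 43), 1090) = (½)/(-1944) - ½*1090*1 = (½)*(-1/1944) - 545 = -1/3888 - 545 = -2118961/3888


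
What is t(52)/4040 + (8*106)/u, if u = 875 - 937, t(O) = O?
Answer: -427837/31310 ≈ -13.665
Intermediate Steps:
u = -62
t(52)/4040 + (8*106)/u = 52/4040 + (8*106)/(-62) = 52*(1/4040) + 848*(-1/62) = 13/1010 - 424/31 = -427837/31310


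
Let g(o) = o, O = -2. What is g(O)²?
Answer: 4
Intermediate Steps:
g(O)² = (-2)² = 4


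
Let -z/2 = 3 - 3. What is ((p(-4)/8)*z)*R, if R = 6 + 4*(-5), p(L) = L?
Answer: 0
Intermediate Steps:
z = 0 (z = -2*(3 - 3) = -2*0 = 0)
R = -14 (R = 6 - 20 = -14)
((p(-4)/8)*z)*R = (-4/8*0)*(-14) = (-4*1/8*0)*(-14) = -1/2*0*(-14) = 0*(-14) = 0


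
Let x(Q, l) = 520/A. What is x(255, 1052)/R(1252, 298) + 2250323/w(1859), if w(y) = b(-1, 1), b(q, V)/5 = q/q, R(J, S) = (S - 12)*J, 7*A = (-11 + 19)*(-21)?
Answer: 185948690111/413160 ≈ 4.5006e+5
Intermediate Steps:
A = -24 (A = ((-11 + 19)*(-21))/7 = (8*(-21))/7 = (1/7)*(-168) = -24)
R(J, S) = J*(-12 + S) (R(J, S) = (-12 + S)*J = J*(-12 + S))
x(Q, l) = -65/3 (x(Q, l) = 520/(-24) = 520*(-1/24) = -65/3)
b(q, V) = 5 (b(q, V) = 5*(q/q) = 5*1 = 5)
w(y) = 5
x(255, 1052)/R(1252, 298) + 2250323/w(1859) = -65*1/(1252*(-12 + 298))/3 + 2250323/5 = -65/(3*(1252*286)) + 2250323*(1/5) = -65/3/358072 + 2250323/5 = -65/3*1/358072 + 2250323/5 = -5/82632 + 2250323/5 = 185948690111/413160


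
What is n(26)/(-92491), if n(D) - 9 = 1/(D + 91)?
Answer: -1054/10821447 ≈ -9.7399e-5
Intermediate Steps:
n(D) = 9 + 1/(91 + D) (n(D) = 9 + 1/(D + 91) = 9 + 1/(91 + D))
n(26)/(-92491) = ((820 + 9*26)/(91 + 26))/(-92491) = ((820 + 234)/117)*(-1/92491) = ((1/117)*1054)*(-1/92491) = (1054/117)*(-1/92491) = -1054/10821447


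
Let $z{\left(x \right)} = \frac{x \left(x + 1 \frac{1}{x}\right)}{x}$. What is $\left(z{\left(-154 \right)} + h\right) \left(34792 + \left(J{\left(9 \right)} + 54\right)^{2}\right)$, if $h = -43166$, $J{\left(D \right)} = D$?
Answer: $- \frac{258585522841}{154} \approx -1.6791 \cdot 10^{9}$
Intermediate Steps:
$z{\left(x \right)} = x + \frac{1}{x}$ ($z{\left(x \right)} = \frac{x \left(x + \frac{1}{x}\right)}{x} = x + \frac{1}{x}$)
$\left(z{\left(-154 \right)} + h\right) \left(34792 + \left(J{\left(9 \right)} + 54\right)^{2}\right) = \left(\left(-154 + \frac{1}{-154}\right) - 43166\right) \left(34792 + \left(9 + 54\right)^{2}\right) = \left(\left(-154 - \frac{1}{154}\right) - 43166\right) \left(34792 + 63^{2}\right) = \left(- \frac{23717}{154} - 43166\right) \left(34792 + 3969\right) = \left(- \frac{6671281}{154}\right) 38761 = - \frac{258585522841}{154}$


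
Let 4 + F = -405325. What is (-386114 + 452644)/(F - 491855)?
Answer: -33265/448592 ≈ -0.074154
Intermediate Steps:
F = -405329 (F = -4 - 405325 = -405329)
(-386114 + 452644)/(F - 491855) = (-386114 + 452644)/(-405329 - 491855) = 66530/(-897184) = 66530*(-1/897184) = -33265/448592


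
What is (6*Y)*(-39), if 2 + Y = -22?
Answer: 5616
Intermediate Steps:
Y = -24 (Y = -2 - 22 = -24)
(6*Y)*(-39) = (6*(-24))*(-39) = -144*(-39) = 5616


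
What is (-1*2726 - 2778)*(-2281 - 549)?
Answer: 15576320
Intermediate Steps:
(-1*2726 - 2778)*(-2281 - 549) = (-2726 - 2778)*(-2830) = -5504*(-2830) = 15576320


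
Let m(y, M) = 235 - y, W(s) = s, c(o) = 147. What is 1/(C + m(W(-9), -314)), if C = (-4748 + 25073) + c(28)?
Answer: 1/20716 ≈ 4.8272e-5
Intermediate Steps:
C = 20472 (C = (-4748 + 25073) + 147 = 20325 + 147 = 20472)
1/(C + m(W(-9), -314)) = 1/(20472 + (235 - 1*(-9))) = 1/(20472 + (235 + 9)) = 1/(20472 + 244) = 1/20716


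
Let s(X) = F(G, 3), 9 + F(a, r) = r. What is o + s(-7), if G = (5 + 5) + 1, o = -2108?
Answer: -2114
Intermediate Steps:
G = 11 (G = 10 + 1 = 11)
F(a, r) = -9 + r
s(X) = -6 (s(X) = -9 + 3 = -6)
o + s(-7) = -2108 - 6 = -2114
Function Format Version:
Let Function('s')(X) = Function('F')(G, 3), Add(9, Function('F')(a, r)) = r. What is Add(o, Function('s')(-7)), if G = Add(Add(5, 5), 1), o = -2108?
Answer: -2114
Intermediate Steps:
G = 11 (G = Add(10, 1) = 11)
Function('F')(a, r) = Add(-9, r)
Function('s')(X) = -6 (Function('s')(X) = Add(-9, 3) = -6)
Add(o, Function('s')(-7)) = Add(-2108, -6) = -2114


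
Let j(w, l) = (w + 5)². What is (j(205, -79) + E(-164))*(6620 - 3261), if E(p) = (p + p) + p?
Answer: 146479272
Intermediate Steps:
E(p) = 3*p (E(p) = 2*p + p = 3*p)
j(w, l) = (5 + w)²
(j(205, -79) + E(-164))*(6620 - 3261) = ((5 + 205)² + 3*(-164))*(6620 - 3261) = (210² - 492)*3359 = (44100 - 492)*3359 = 43608*3359 = 146479272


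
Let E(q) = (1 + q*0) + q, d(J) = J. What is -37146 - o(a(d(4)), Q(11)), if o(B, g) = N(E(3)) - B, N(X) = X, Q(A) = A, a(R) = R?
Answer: -37146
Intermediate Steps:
E(q) = 1 + q (E(q) = (1 + 0) + q = 1 + q)
o(B, g) = 4 - B (o(B, g) = (1 + 3) - B = 4 - B)
-37146 - o(a(d(4)), Q(11)) = -37146 - (4 - 1*4) = -37146 - (4 - 4) = -37146 - 1*0 = -37146 + 0 = -37146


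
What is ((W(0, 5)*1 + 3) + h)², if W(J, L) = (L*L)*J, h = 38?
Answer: 1681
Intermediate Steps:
W(J, L) = J*L² (W(J, L) = L²*J = J*L²)
((W(0, 5)*1 + 3) + h)² = (((0*5²)*1 + 3) + 38)² = (((0*25)*1 + 3) + 38)² = ((0*1 + 3) + 38)² = ((0 + 3) + 38)² = (3 + 38)² = 41² = 1681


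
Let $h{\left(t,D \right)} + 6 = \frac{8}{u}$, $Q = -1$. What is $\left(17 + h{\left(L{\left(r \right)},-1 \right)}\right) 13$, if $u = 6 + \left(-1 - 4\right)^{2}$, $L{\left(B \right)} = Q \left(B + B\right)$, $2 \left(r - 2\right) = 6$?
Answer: $\frac{4537}{31} \approx 146.35$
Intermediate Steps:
$r = 5$ ($r = 2 + \frac{1}{2} \cdot 6 = 2 + 3 = 5$)
$L{\left(B \right)} = - 2 B$ ($L{\left(B \right)} = - (B + B) = - 2 B$)
$u = 31$ ($u = 6 + \left(-5\right)^{2} = 6 + 25 = 31$)
$h{\left(t,D \right)} = - \frac{178}{31}$ ($h{\left(t,D \right)} = -6 + \frac{8}{31} = - \frac{178}{31}$)
$\left(17 + h{\left(L{\left(r \right)},-1 \right)}\right) 13 = \left(17 - \frac{178}{31}\right) 13 = \frac{349}{31} \cdot 13 = \frac{4537}{31}$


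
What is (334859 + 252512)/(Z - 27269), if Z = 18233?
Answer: -587371/9036 ≈ -65.003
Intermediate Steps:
(334859 + 252512)/(Z - 27269) = (334859 + 252512)/(18233 - 27269) = 587371/(-9036) = 587371*(-1/9036) = -587371/9036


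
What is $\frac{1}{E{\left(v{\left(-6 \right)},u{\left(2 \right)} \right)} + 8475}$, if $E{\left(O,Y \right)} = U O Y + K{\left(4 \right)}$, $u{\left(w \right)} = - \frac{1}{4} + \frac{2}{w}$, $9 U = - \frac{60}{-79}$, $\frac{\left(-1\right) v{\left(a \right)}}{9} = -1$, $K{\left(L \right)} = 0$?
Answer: $\frac{79}{669570} \approx 0.00011799$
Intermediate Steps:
$v{\left(a \right)} = 9$ ($v{\left(a \right)} = \left(-9\right) \left(-1\right) = 9$)
$U = \frac{20}{237}$ ($U = \frac{\left(-60\right) \frac{1}{-79}}{9} = \frac{\left(-60\right) \left(- \frac{1}{79}\right)}{9} = \frac{1}{9} \cdot \frac{60}{79} = \frac{20}{237} \approx 0.084388$)
$u{\left(w \right)} = - \frac{1}{4} + \frac{2}{w}$ ($u{\left(w \right)} = \left(-1\right) \frac{1}{4} + \frac{2}{w} = - \frac{1}{4} + \frac{2}{w}$)
$E{\left(O,Y \right)} = \frac{20 O Y}{237}$ ($E{\left(O,Y \right)} = \frac{20 O}{237} Y + 0 = \frac{20 O Y}{237} + 0 = \frac{20 O Y}{237}$)
$\frac{1}{E{\left(v{\left(-6 \right)},u{\left(2 \right)} \right)} + 8475} = \frac{1}{\frac{20}{237} \cdot 9 \frac{8 - 2}{4 \cdot 2} + 8475} = \frac{1}{\frac{20}{237} \cdot 9 \cdot \frac{1}{4} \cdot \frac{1}{2} \left(8 - 2\right) + 8475} = \frac{1}{\frac{20}{237} \cdot 9 \cdot \frac{1}{4} \cdot \frac{1}{2} \cdot 6 + 8475} = \frac{1}{\frac{20}{237} \cdot 9 \cdot \frac{3}{4} + 8475} = \frac{1}{\frac{45}{79} + 8475} = \frac{1}{\frac{669570}{79}} = \frac{79}{669570}$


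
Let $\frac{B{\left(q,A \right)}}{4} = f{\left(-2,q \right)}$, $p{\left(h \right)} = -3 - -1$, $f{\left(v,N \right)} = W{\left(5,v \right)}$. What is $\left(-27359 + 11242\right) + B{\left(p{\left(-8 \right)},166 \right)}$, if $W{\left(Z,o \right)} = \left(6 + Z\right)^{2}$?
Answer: $-15633$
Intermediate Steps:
$f{\left(v,N \right)} = 121$ ($f{\left(v,N \right)} = \left(6 + 5\right)^{2} = 11^{2} = 121$)
$p{\left(h \right)} = -2$ ($p{\left(h \right)} = -3 + 1 = -2$)
$B{\left(q,A \right)} = 484$ ($B{\left(q,A \right)} = 4 \cdot 121 = 484$)
$\left(-27359 + 11242\right) + B{\left(p{\left(-8 \right)},166 \right)} = \left(-27359 + 11242\right) + 484 = -16117 + 484 = -15633$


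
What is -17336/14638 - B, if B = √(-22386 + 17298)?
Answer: -8668/7319 - 4*I*√318 ≈ -1.1843 - 71.33*I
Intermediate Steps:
B = 4*I*√318 (B = √(-5088) = 4*I*√318 ≈ 71.33*I)
-17336/14638 - B = -17336/14638 - 4*I*√318 = -17336*1/14638 - 4*I*√318 = -8668/7319 - 4*I*√318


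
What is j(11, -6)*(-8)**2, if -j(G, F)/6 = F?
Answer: 2304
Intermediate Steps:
j(G, F) = -6*F
j(11, -6)*(-8)**2 = -6*(-6)*(-8)**2 = 36*64 = 2304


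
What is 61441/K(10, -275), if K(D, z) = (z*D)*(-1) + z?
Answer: 61441/2475 ≈ 24.825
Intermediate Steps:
K(D, z) = z - D*z (K(D, z) = (D*z)*(-1) + z = -D*z + z = z - D*z)
61441/K(10, -275) = 61441/((-275*(1 - 1*10))) = 61441/((-275*(1 - 10))) = 61441/((-275*(-9))) = 61441/2475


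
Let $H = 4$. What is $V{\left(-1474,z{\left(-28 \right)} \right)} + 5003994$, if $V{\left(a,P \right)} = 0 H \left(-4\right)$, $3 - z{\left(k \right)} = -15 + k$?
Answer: $5003994$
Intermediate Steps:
$z{\left(k \right)} = 18 - k$ ($z{\left(k \right)} = 3 - \left(-15 + k\right) = 18 - k$)
$V{\left(a,P \right)} = 0$ ($V{\left(a,P \right)} = 0 \cdot 4 \left(-4\right) = 0 \left(-4\right) = 0$)
$V{\left(-1474,z{\left(-28 \right)} \right)} + 5003994 = 0 + 5003994 = 5003994$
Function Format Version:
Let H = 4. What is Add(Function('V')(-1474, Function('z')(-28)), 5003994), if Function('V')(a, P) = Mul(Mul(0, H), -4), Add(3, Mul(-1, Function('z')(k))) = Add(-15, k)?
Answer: 5003994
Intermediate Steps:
Function('z')(k) = Add(18, Mul(-1, k)) (Function('z')(k) = Add(3, Mul(-1, Add(-15, k))) = Add(3, Add(15, Mul(-1, k))) = Add(18, Mul(-1, k)))
Function('V')(a, P) = 0 (Function('V')(a, P) = Mul(Mul(0, 4), -4) = Mul(0, -4) = 0)
Add(Function('V')(-1474, Function('z')(-28)), 5003994) = Add(0, 5003994) = 5003994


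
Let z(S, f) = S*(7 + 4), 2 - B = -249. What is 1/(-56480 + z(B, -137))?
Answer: -1/53719 ≈ -1.8615e-5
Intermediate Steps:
B = 251 (B = 2 - 1*(-249) = 2 + 249 = 251)
z(S, f) = 11*S (z(S, f) = S*11 = 11*S)
1/(-56480 + z(B, -137)) = 1/(-56480 + 11*251) = 1/(-56480 + 2761) = 1/(-53719) = -1/53719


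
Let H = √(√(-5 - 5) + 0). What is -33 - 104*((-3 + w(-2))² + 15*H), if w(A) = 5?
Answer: -449 - 1560*10^(¼)*√I ≈ -2410.6 - 1961.6*I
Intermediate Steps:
H = 10^(¼)*√I (H = √(√(-10) + 0) = √(I*√10 + 0) = √(I*√10) = 10^(¼)*√I ≈ 1.2574 + 1.2574*I)
-33 - 104*((-3 + w(-2))² + 15*H) = -33 - 104*((-3 + 5)² + 15*(10^(¼)*√I)) = -33 - 104*(2² + 15*10^(¼)*√I) = -33 - 104*(4 + 15*10^(¼)*√I) = -33 + (-416 - 1560*10^(¼)*√I) = -449 - 1560*10^(¼)*√I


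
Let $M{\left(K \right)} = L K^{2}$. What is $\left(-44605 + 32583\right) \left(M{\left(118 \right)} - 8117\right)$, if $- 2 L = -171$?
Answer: $-14214632470$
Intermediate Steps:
$L = \frac{171}{2}$ ($L = \left(- \frac{1}{2}\right) \left(-171\right) = \frac{171}{2} \approx 85.5$)
$M{\left(K \right)} = \frac{171 K^{2}}{2}$
$\left(-44605 + 32583\right) \left(M{\left(118 \right)} - 8117\right) = \left(-44605 + 32583\right) \left(\frac{171 \cdot 118^{2}}{2} - 8117\right) = - 12022 \left(\frac{171}{2} \cdot 13924 - 8117\right) = - 12022 \left(1190502 - 8117\right) = \left(-12022\right) 1182385 = -14214632470$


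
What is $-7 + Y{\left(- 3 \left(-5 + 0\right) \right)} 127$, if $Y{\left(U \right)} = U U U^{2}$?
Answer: $6429368$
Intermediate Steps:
$Y{\left(U \right)} = U^{4}$ ($Y{\left(U \right)} = U^{2} U^{2} = U^{4}$)
$-7 + Y{\left(- 3 \left(-5 + 0\right) \right)} 127 = -7 + \left(- 3 \left(-5 + 0\right)\right)^{4} \cdot 127 = -7 + \left(\left(-3\right) \left(-5\right)\right)^{4} \cdot 127 = -7 + 15^{4} \cdot 127 = -7 + 50625 \cdot 127 = -7 + 6429375 = 6429368$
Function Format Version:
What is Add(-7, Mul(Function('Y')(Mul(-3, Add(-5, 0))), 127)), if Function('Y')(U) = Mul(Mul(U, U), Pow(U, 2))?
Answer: 6429368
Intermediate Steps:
Function('Y')(U) = Pow(U, 4) (Function('Y')(U) = Mul(Pow(U, 2), Pow(U, 2)) = Pow(U, 4))
Add(-7, Mul(Function('Y')(Mul(-3, Add(-5, 0))), 127)) = Add(-7, Mul(Pow(Mul(-3, Add(-5, 0)), 4), 127)) = Add(-7, Mul(Pow(Mul(-3, -5), 4), 127)) = Add(-7, Mul(Pow(15, 4), 127)) = Add(-7, Mul(50625, 127)) = Add(-7, 6429375) = 6429368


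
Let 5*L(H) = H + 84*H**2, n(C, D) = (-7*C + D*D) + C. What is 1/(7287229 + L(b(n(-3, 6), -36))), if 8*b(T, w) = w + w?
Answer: 1/7288588 ≈ 1.3720e-7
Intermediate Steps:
n(C, D) = D**2 - 6*C (n(C, D) = (-7*C + D**2) + C = (D**2 - 7*C) + C = D**2 - 6*C)
b(T, w) = w/4 (b(T, w) = (w + w)/8 = (2*w)/8 = w/4)
L(H) = H/5 + 84*H**2/5 (L(H) = (H + 84*H**2)/5 = H/5 + 84*H**2/5)
1/(7287229 + L(b(n(-3, 6), -36))) = 1/(7287229 + ((1/4)*(-36))*(1 + 84*((1/4)*(-36)))/5) = 1/(7287229 + (1/5)*(-9)*(1 + 84*(-9))) = 1/(7287229 + (1/5)*(-9)*(1 - 756)) = 1/(7287229 + (1/5)*(-9)*(-755)) = 1/(7287229 + 1359) = 1/7288588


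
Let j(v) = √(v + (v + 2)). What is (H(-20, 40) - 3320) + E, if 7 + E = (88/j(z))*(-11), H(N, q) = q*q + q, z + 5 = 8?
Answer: -1687 - 242*√2 ≈ -2029.2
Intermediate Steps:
z = 3 (z = -5 + 8 = 3)
j(v) = √(2 + 2*v) (j(v) = √(v + (2 + v)) = √(2 + 2*v))
H(N, q) = q + q² (H(N, q) = q² + q = q + q²)
E = -7 - 242*√2 (E = -7 + (88/(√(2 + 2*3)))*(-11) = -7 + (88/(√(2 + 6)))*(-11) = -7 + (88/(√8))*(-11) = -7 + (88/((2*√2)))*(-11) = -7 + (88*(√2/4))*(-11) = -7 + (22*√2)*(-11) = -7 - 242*√2 ≈ -349.24)
(H(-20, 40) - 3320) + E = (40*(1 + 40) - 3320) + (-7 - 242*√2) = (40*41 - 3320) + (-7 - 242*√2) = (1640 - 3320) + (-7 - 242*√2) = -1680 + (-7 - 242*√2) = -1687 - 242*√2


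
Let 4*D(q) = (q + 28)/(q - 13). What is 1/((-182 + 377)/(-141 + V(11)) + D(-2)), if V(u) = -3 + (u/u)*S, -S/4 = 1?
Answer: -2220/3887 ≈ -0.57113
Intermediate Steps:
S = -4 (S = -4*1 = -4)
V(u) = -7 (V(u) = -3 + (u/u)*(-4) = -3 + 1*(-4) = -3 - 4 = -7)
D(q) = (28 + q)/(4*(-13 + q)) (D(q) = ((q + 28)/(q - 13))/4 = ((28 + q)/(-13 + q))/4 = (28 + q)/(4*(-13 + q)))
1/((-182 + 377)/(-141 + V(11)) + D(-2)) = 1/((-182 + 377)/(-141 - 7) + (28 - 2)/(4*(-13 - 2))) = 1/(195/(-148) + (¼)*26/(-15)) = 1/(195*(-1/148) + (¼)*(-1/15)*26) = 1/(-195/148 - 13/30) = 1/(-3887/2220) = -2220/3887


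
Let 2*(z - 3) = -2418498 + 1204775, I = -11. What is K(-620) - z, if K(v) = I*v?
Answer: 1227357/2 ≈ 6.1368e+5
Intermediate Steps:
K(v) = -11*v
z = -1213717/2 (z = 3 + (-2418498 + 1204775)/2 = 3 + (1/2)*(-1213723) = 3 - 1213723/2 = -1213717/2 ≈ -6.0686e+5)
K(-620) - z = -11*(-620) - 1*(-1213717/2) = 6820 + 1213717/2 = 1227357/2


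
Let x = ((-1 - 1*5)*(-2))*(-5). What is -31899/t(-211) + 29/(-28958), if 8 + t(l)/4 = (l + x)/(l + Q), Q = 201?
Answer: -1154666822/2765489 ≈ -417.53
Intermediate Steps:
x = -60 (x = ((-1 - 5)*(-2))*(-5) = -6*(-2)*(-5) = 12*(-5) = -60)
t(l) = -32 + 4*(-60 + l)/(201 + l) (t(l) = -32 + 4*((l - 60)/(l + 201)) = -32 + 4*((-60 + l)/(201 + l)) = -32 + 4*(-60 + l)/(201 + l))
-31899/t(-211) + 29/(-28958) = -31899*(201 - 211)/(4*(-1668 - 7*(-211))) + 29/(-28958) = -31899*(-5/(2*(-1668 + 1477))) + 29*(-1/28958) = -31899/(4*(-⅒)*(-191)) - 29/28958 = -31899/382/5 - 29/28958 = -31899*5/382 - 29/28958 = -159495/382 - 29/28958 = -1154666822/2765489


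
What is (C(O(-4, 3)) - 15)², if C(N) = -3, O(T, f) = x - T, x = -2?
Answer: 324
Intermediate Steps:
O(T, f) = -2 - T
(C(O(-4, 3)) - 15)² = (-3 - 15)² = (-18)² = 324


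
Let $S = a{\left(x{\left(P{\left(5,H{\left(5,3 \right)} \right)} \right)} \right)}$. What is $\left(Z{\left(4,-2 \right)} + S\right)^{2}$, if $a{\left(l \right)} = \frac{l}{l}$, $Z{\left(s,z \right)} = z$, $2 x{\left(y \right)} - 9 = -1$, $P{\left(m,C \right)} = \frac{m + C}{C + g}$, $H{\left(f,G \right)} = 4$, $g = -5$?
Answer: $1$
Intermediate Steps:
$P{\left(m,C \right)} = \frac{C + m}{-5 + C}$ ($P{\left(m,C \right)} = \frac{m + C}{C - 5} = \frac{C + m}{-5 + C}$)
$x{\left(y \right)} = 4$ ($x{\left(y \right)} = \frac{9}{2} + \frac{1}{2} \left(-1\right) = \frac{9}{2} - \frac{1}{2} = 4$)
$a{\left(l \right)} = 1$
$S = 1$
$\left(Z{\left(4,-2 \right)} + S\right)^{2} = \left(-2 + 1\right)^{2} = \left(-1\right)^{2} = 1$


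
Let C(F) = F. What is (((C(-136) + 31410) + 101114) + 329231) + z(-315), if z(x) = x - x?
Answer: 461619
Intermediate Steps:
z(x) = 0
(((C(-136) + 31410) + 101114) + 329231) + z(-315) = (((-136 + 31410) + 101114) + 329231) + 0 = ((31274 + 101114) + 329231) + 0 = (132388 + 329231) + 0 = 461619 + 0 = 461619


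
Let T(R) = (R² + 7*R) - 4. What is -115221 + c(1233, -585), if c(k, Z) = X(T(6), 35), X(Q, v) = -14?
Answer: -115235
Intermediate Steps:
T(R) = -4 + R² + 7*R
c(k, Z) = -14
-115221 + c(1233, -585) = -115221 - 14 = -115235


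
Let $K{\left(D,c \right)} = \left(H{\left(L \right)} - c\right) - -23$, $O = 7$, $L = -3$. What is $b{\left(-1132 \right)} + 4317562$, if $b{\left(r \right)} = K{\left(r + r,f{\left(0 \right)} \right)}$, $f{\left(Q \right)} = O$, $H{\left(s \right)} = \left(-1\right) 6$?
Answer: $4317572$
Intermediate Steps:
$H{\left(s \right)} = -6$
$f{\left(Q \right)} = 7$
$K{\left(D,c \right)} = 17 - c$ ($K{\left(D,c \right)} = \left(-6 - c\right) - -23 = \left(-6 - c\right) + 23 = 17 - c$)
$b{\left(r \right)} = 10$ ($b{\left(r \right)} = 17 - 7 = 10$)
$b{\left(-1132 \right)} + 4317562 = 10 + 4317562 = 4317572$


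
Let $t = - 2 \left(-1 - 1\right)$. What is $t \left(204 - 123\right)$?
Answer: $324$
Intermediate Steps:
$t = 4$ ($t = \left(-2\right) \left(-2\right) = 4$)
$t \left(204 - 123\right) = 4 \left(204 - 123\right) = 4 \cdot 81 = 324$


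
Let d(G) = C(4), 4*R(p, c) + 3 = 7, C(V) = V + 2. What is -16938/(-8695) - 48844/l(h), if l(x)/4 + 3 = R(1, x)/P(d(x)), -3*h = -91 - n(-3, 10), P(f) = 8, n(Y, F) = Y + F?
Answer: 849786734/199985 ≈ 4249.3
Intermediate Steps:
n(Y, F) = F + Y
C(V) = 2 + V
R(p, c) = 1 (R(p, c) = -¾ + (¼)*7 = -¾ + 7/4 = 1)
d(G) = 6 (d(G) = 2 + 4 = 6)
h = 98/3 (h = -(-91 - (10 - 3))/3 = -(-91 - 1*7)/3 = -(-91 - 7)/3 = -⅓*(-98) = 98/3 ≈ 32.667)
l(x) = -23/2 (l(x) = -12 + 4*(1/8) = -12 + 4*(1*(⅛)) = -12 + 4*(⅛) = -12 + ½ = -23/2)
-16938/(-8695) - 48844/l(h) = -16938/(-8695) - 48844/(-23/2) = -16938*(-1/8695) - 48844*(-2/23) = 16938/8695 + 97688/23 = 849786734/199985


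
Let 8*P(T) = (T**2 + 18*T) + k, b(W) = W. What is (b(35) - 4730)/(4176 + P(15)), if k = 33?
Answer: -1565/1414 ≈ -1.1068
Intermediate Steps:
P(T) = 33/8 + T**2/8 + 9*T/4 (P(T) = ((T**2 + 18*T) + 33)/8 = (33 + T**2 + 18*T)/8 = 33/8 + T**2/8 + 9*T/4)
(b(35) - 4730)/(4176 + P(15)) = (35 - 4730)/(4176 + (33/8 + (1/8)*15**2 + (9/4)*15)) = -4695/(4176 + (33/8 + (1/8)*225 + 135/4)) = -4695/(4176 + (33/8 + 225/8 + 135/4)) = -4695/(4176 + 66) = -4695/4242 = -4695*1/4242 = -1565/1414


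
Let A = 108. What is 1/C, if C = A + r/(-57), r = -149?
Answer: 57/6305 ≈ 0.0090404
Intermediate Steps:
C = 6305/57 (C = 108 - 149/(-57) = 108 - 1/57*(-149) = 108 + 149/57 = 6305/57 ≈ 110.61)
1/C = 1/(6305/57) = 57/6305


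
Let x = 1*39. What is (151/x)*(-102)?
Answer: -5134/13 ≈ -394.92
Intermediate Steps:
x = 39
(151/x)*(-102) = (151/39)*(-102) = -5134/13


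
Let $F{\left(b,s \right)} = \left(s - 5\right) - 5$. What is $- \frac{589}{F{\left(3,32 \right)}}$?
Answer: $- \frac{589}{22} \approx -26.773$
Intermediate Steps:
$F{\left(b,s \right)} = -10 + s$ ($F{\left(b,s \right)} = \left(-5 + s\right) - 5 = -10 + s$)
$- \frac{589}{F{\left(3,32 \right)}} = - \frac{589}{-10 + 32} = - \frac{589}{22}$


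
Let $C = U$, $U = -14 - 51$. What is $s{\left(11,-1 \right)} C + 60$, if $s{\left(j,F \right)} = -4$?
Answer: $320$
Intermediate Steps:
$U = -65$ ($U = -14 - 51 = -65$)
$C = -65$
$s{\left(11,-1 \right)} C + 60 = \left(-4\right) \left(-65\right) + 60 = 260 + 60 = 320$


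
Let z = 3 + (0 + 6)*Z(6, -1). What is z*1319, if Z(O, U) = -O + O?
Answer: 3957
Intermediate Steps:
Z(O, U) = 0
z = 3 (z = 3 + (0 + 6)*0 = 3 + 6*0 = 3 + 0 = 3)
z*1319 = 3*1319 = 3957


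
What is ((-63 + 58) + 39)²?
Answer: 1156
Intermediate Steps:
((-63 + 58) + 39)² = (-5 + 39)² = 34² = 1156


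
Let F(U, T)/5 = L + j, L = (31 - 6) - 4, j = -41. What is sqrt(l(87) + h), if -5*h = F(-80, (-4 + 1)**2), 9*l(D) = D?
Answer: sqrt(267)/3 ≈ 5.4467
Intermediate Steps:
l(D) = D/9
L = 21 (L = 25 - 4 = 21)
F(U, T) = -100 (F(U, T) = 5*(21 - 41) = 5*(-20) = -100)
h = 20 (h = -1/5*(-100) = 20)
sqrt(l(87) + h) = sqrt((1/9)*87 + 20) = sqrt(29/3 + 20) = sqrt(89/3) = sqrt(267)/3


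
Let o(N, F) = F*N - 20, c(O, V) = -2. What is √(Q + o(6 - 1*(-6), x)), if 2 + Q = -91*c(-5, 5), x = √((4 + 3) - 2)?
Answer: 2*√(40 + 3*√5) ≈ 13.669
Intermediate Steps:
x = √5 (x = √(7 - 2) = √5 ≈ 2.2361)
Q = 180 (Q = -2 - 91*(-2) = -2 + 182 = 180)
o(N, F) = -20 + F*N
√(Q + o(6 - 1*(-6), x)) = √(180 + (-20 + √5*(6 - 1*(-6)))) = √(180 + (-20 + √5*(6 + 6))) = √(180 + (-20 + √5*12)) = √(180 + (-20 + 12*√5)) = √(160 + 12*√5)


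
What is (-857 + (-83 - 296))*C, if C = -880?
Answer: 1087680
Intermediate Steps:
(-857 + (-83 - 296))*C = (-857 + (-83 - 296))*(-880) = (-857 - 379)*(-880) = -1236*(-880) = 1087680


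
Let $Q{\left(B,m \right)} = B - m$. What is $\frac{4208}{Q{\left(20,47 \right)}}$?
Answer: $- \frac{4208}{27} \approx -155.85$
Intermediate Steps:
$\frac{4208}{Q{\left(20,47 \right)}} = \frac{4208}{20 - 47} = \frac{4208}{-27} = 4208 \left(- \frac{1}{27}\right) = - \frac{4208}{27}$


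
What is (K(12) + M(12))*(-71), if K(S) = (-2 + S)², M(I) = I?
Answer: -7952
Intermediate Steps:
(K(12) + M(12))*(-71) = ((-2 + 12)² + 12)*(-71) = (10² + 12)*(-71) = (100 + 12)*(-71) = 112*(-71) = -7952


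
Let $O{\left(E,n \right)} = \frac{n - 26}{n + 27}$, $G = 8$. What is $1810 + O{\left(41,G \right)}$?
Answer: $\frac{63332}{35} \approx 1809.5$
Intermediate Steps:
$O{\left(E,n \right)} = \frac{-26 + n}{27 + n}$
$1810 + O{\left(41,G \right)} = 1810 + \frac{-26 + 8}{27 + 8} = 1810 + \frac{1}{35} \left(-18\right) = 1810 - \frac{18}{35} = \frac{63332}{35}$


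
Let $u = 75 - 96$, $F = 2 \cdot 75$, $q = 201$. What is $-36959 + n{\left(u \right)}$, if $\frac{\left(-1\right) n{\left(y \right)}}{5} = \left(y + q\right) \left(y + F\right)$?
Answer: $-153059$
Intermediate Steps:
$F = 150$
$u = -21$
$n{\left(y \right)} = - 5 \left(150 + y\right) \left(201 + y\right)$ ($n{\left(y \right)} = - 5 \left(y + 201\right) \left(y + 150\right) = - 5 \left(201 + y\right) \left(150 + y\right) = - 5 \left(150 + y\right) \left(201 + y\right)$)
$-36959 + n{\left(u \right)} = -36959 - \left(113895 + 2205\right) = -36959 - 116100 = -153059$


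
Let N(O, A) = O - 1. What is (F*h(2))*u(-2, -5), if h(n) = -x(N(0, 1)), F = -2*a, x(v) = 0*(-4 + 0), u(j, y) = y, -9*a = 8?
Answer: 0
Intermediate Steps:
a = -8/9 (a = -⅑*8 = -8/9 ≈ -0.88889)
N(O, A) = -1 + O
x(v) = 0 (x(v) = 0*(-4) = 0)
F = 16/9 (F = -2*(-8/9) = 16/9 ≈ 1.7778)
h(n) = 0 (h(n) = -1*0 = 0)
(F*h(2))*u(-2, -5) = ((16/9)*0)*(-5) = 0*(-5) = 0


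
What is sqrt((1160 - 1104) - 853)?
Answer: I*sqrt(797) ≈ 28.231*I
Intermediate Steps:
sqrt((1160 - 1104) - 853) = sqrt(56 - 853) = sqrt(-797) = I*sqrt(797)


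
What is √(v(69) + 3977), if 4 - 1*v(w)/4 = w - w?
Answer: 11*√33 ≈ 63.190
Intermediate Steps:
v(w) = 16 (v(w) = 16 - 4*(w - w) = 16 - 4*0 = 16 + 0 = 16)
√(v(69) + 3977) = √(16 + 3977) = √3993 = 11*√33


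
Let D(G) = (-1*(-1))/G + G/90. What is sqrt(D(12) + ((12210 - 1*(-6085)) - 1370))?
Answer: sqrt(15232695)/30 ≈ 130.10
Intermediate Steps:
D(G) = 1/G + G/90 (D(G) = 1/G + G*(1/90) = 1/G + G/90)
sqrt(D(12) + ((12210 - 1*(-6085)) - 1370)) = sqrt((1/12 + (1/90)*12) + ((12210 - 1*(-6085)) - 1370)) = sqrt((1/12 + 2/15) + ((12210 + 6085) - 1370)) = sqrt(13/60 + (18295 - 1370)) = sqrt(13/60 + 16925) = sqrt(1015513/60) = sqrt(15232695)/30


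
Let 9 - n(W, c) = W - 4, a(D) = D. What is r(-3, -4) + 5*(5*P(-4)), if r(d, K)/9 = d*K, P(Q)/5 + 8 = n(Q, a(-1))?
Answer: 1233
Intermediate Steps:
n(W, c) = 13 - W (n(W, c) = 9 - (W - 4) = 9 - (-4 + W) = 9 + (4 - W) = 13 - W)
P(Q) = 25 - 5*Q (P(Q) = -40 + 5*(13 - Q) = -40 + (65 - 5*Q) = 25 - 5*Q)
r(d, K) = 9*K*d (r(d, K) = 9*(d*K) = 9*(K*d) = 9*K*d)
r(-3, -4) + 5*(5*P(-4)) = 9*(-4)*(-3) + 5*(5*(25 - 5*(-4))) = 108 + 5*(5*(25 + 20)) = 108 + 5*(5*45) = 108 + 5*225 = 108 + 1125 = 1233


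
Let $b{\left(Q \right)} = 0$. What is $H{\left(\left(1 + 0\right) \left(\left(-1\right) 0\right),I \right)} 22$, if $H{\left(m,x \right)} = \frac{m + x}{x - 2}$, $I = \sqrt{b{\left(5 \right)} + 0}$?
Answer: $0$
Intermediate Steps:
$I = 0$ ($I = \sqrt{0 + 0} = \sqrt{0} = 0$)
$H{\left(m,x \right)} = \frac{m + x}{-2 + x}$
$H{\left(\left(1 + 0\right) \left(\left(-1\right) 0\right),I \right)} 22 = \frac{\left(1 + 0\right) \left(\left(-1\right) 0\right) + 0}{-2 + 0} \cdot 22 = \frac{1 \cdot 0 + 0}{-2} \cdot 22 = - \frac{0 + 0}{2} \cdot 22 = \left(- \frac{1}{2}\right) 0 \cdot 22 = 0 \cdot 22 = 0$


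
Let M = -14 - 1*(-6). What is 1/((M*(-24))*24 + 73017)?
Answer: 1/77625 ≈ 1.2882e-5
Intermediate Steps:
M = -8 (M = -14 + 6 = -8)
1/((M*(-24))*24 + 73017) = 1/(-8*(-24)*24 + 73017) = 1/(192*24 + 73017) = 1/(4608 + 73017) = 1/77625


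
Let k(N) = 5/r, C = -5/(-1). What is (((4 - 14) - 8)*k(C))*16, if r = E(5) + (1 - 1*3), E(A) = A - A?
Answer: 720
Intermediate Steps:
C = 5 (C = -5*(-1) = 5)
E(A) = 0
r = -2 (r = 0 + (1 - 1*3) = 0 + (1 - 3) = 0 - 2 = -2)
k(N) = -5/2 (k(N) = 5/(-2) = 5*(-½) = -5/2)
(((4 - 14) - 8)*k(C))*16 = (((4 - 14) - 8)*(-5/2))*16 = ((-10 - 8)*(-5/2))*16 = -18*(-5/2)*16 = 45*16 = 720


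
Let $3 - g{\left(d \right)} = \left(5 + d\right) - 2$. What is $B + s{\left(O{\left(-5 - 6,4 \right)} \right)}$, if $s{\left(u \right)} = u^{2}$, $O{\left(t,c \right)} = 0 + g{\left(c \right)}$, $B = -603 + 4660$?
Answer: $4073$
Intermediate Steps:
$g{\left(d \right)} = - d$ ($g{\left(d \right)} = 3 - \left(\left(5 + d\right) - 2\right) = 3 - \left(3 + d\right) = - d$)
$B = 4057$
$O{\left(t,c \right)} = - c$ ($O{\left(t,c \right)} = 0 - c = - c$)
$B + s{\left(O{\left(-5 - 6,4 \right)} \right)} = 4057 + \left(\left(-1\right) 4\right)^{2} = 4057 + \left(-4\right)^{2} = 4057 + 16 = 4073$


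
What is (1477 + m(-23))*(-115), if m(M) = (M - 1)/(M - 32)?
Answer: -1868957/11 ≈ -1.6991e+5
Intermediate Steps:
m(M) = (-1 + M)/(-32 + M)
(1477 + m(-23))*(-115) = (1477 + (-1 - 23)/(-32 - 23))*(-115) = (1477 - 24/(-55))*(-115) = (1477 - 1/55*(-24))*(-115) = (1477 + 24/55)*(-115) = (81259/55)*(-115) = -1868957/11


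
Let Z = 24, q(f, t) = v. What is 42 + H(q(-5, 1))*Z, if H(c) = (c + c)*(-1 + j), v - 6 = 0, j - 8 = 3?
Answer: 2922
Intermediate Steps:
j = 11 (j = 8 + 3 = 11)
v = 6 (v = 6 + 0 = 6)
q(f, t) = 6
H(c) = 20*c (H(c) = (c + c)*(-1 + 11) = (2*c)*10 = 20*c)
42 + H(q(-5, 1))*Z = 42 + (20*6)*24 = 42 + 120*24 = 42 + 2880 = 2922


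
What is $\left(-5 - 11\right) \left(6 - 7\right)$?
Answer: $16$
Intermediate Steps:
$\left(-5 - 11\right) \left(6 - 7\right) = - 16 \left(6 - 7\right) = \left(-16\right) \left(-1\right) = 16$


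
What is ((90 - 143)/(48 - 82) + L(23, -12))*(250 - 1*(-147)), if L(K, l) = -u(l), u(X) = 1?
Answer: 7543/34 ≈ 221.85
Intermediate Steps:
L(K, l) = -1 (L(K, l) = -1*1 = -1)
((90 - 143)/(48 - 82) + L(23, -12))*(250 - 1*(-147)) = ((90 - 143)/(48 - 82) - 1)*(250 - 1*(-147)) = (-53/(-34) - 1)*(250 + 147) = (-53*(-1/34) - 1)*397 = (53/34 - 1)*397 = (19/34)*397 = 7543/34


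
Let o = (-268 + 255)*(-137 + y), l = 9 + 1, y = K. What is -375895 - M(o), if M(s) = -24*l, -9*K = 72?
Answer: -375655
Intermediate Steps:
K = -8 (K = -⅑*72 = -8)
y = -8
l = 10
o = 1885 (o = (-268 + 255)*(-137 - 8) = -13*(-145) = 1885)
M(s) = -240 (M(s) = -24*10 = -240)
-375895 - M(o) = -375895 - 1*(-240) = -375895 + 240 = -375655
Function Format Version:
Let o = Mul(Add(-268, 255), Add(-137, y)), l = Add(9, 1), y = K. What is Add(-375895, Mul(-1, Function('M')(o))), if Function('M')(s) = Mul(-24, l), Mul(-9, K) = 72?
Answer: -375655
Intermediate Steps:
K = -8 (K = Mul(Rational(-1, 9), 72) = -8)
y = -8
l = 10
o = 1885 (o = Mul(Add(-268, 255), Add(-137, -8)) = Mul(-13, -145) = 1885)
Function('M')(s) = -240 (Function('M')(s) = Mul(-24, 10) = -240)
Add(-375895, Mul(-1, Function('M')(o))) = Add(-375895, Mul(-1, -240)) = Add(-375895, 240) = -375655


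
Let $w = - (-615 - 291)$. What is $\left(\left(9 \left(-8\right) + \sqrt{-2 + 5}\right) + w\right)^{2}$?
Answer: $\left(834 + \sqrt{3}\right)^{2} \approx 6.9845 \cdot 10^{5}$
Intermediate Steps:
$w = 906$ ($w = \left(-1\right) \left(-906\right) = 906$)
$\left(\left(9 \left(-8\right) + \sqrt{-2 + 5}\right) + w\right)^{2} = \left(\left(9 \left(-8\right) + \sqrt{-2 + 5}\right) + 906\right)^{2} = \left(\left(-72 + \sqrt{3}\right) + 906\right)^{2} = \left(834 + \sqrt{3}\right)^{2}$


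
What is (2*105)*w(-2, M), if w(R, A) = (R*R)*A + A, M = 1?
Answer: 1050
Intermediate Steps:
w(R, A) = A + A*R² (w(R, A) = R²*A + A = A*R² + A = A + A*R²)
(2*105)*w(-2, M) = (2*105)*(1*(1 + (-2)²)) = 210*(1*(1 + 4)) = 210*(1*5) = 210*5 = 1050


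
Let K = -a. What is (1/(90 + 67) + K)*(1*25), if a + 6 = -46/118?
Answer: 1481200/9263 ≈ 159.91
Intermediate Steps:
a = -377/59 (a = -6 - 46/118 = -6 - 46*1/118 = -6 - 23/59 = -377/59 ≈ -6.3898)
K = 377/59 (K = -1*(-377/59) = 377/59 ≈ 6.3898)
(1/(90 + 67) + K)*(1*25) = (1/(90 + 67) + 377/59)*(1*25) = (1/157 + 377/59)*25 = (59248/9263)*25 = 1481200/9263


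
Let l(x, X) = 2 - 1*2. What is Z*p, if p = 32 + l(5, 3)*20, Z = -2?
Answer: -64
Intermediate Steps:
l(x, X) = 0 (l(x, X) = 2 - 2 = 0)
p = 32 (p = 32 + 0*20 = 32 + 0 = 32)
Z*p = -2*32 = -64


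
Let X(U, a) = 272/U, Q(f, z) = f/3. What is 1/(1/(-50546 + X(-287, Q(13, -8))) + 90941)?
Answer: 14506974/1319278722247 ≈ 1.0996e-5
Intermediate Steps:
Q(f, z) = f/3 (Q(f, z) = f*(⅓) = f/3)
1/(1/(-50546 + X(-287, Q(13, -8))) + 90941) = 1/(1/(-50546 + 272/(-287)) + 90941) = 1/(1/(-50546 + 272*(-1/287)) + 90941) = 1/(1/(-50546 - 272/287) + 90941) = 1/(1/(-14506974/287) + 90941) = 1/(-287/14506974 + 90941) = 1/(1319278722247/14506974) = 14506974/1319278722247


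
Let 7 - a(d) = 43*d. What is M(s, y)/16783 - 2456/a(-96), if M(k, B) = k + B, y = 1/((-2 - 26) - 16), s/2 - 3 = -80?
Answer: -1841661007/3053499020 ≈ -0.60313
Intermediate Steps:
s = -154 (s = 6 + 2*(-80) = 6 - 160 = -154)
y = -1/44 (y = 1/(-28 - 16) = 1/(-44) = -1/44 ≈ -0.022727)
a(d) = 7 - 43*d
M(k, B) = B + k
M(s, y)/16783 - 2456/a(-96) = (-1/44 - 154)/16783 - 2456/(7 - 43*(-96)) = -6777/44*1/16783 - 2456/(7 + 4128) = -6777/738452 - 2456/4135 = -1841661007/3053499020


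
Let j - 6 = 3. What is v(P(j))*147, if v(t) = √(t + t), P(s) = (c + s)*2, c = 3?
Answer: 588*√3 ≈ 1018.4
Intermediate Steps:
j = 9 (j = 6 + 3 = 9)
P(s) = 6 + 2*s (P(s) = (3 + s)*2 = 6 + 2*s)
v(t) = √2*√t (v(t) = √(2*t) = √2*√t)
v(P(j))*147 = (√2*√(6 + 2*9))*147 = (√2*√(6 + 18))*147 = (√2*√24)*147 = (√2*(2*√6))*147 = (4*√3)*147 = 588*√3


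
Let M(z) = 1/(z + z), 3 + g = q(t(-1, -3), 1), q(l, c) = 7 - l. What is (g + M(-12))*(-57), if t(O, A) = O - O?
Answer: -1805/8 ≈ -225.63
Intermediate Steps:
t(O, A) = 0
g = 4 (g = -3 + (7 - 1*0) = -3 + (7 + 0) = -3 + 7 = 4)
M(z) = 1/(2*z)
(g + M(-12))*(-57) = (4 + (1/2)/(-12))*(-57) = (4 + (1/2)*(-1/12))*(-57) = (4 - 1/24)*(-57) = (95/24)*(-57) = -1805/8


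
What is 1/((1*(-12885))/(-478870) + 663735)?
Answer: 95774/63568558467 ≈ 1.5066e-6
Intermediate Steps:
1/((1*(-12885))/(-478870) + 663735) = 1/(-12885*(-1/478870) + 663735) = 1/(2577/95774 + 663735) = 1/(63568558467/95774) = 95774/63568558467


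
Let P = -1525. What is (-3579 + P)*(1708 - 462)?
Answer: -6359584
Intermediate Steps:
(-3579 + P)*(1708 - 462) = (-3579 - 1525)*(1708 - 462) = -5104*1246 = -6359584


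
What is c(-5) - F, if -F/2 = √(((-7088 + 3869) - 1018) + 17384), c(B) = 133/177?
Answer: 133/177 + 2*√13147 ≈ 230.07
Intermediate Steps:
c(B) = 133/177 (c(B) = 133*(1/177) = 133/177)
F = -2*√13147 (F = -2*√(((-7088 + 3869) - 1018) + 17384) = -2*√((-3219 - 1018) + 17384) = -2*√(-4237 + 17384) = -2*√13147 ≈ -229.32)
c(-5) - F = 133/177 - (-2)*√13147 = 133/177 + 2*√13147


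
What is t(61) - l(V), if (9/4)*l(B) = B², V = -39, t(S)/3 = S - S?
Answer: -676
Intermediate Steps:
t(S) = 0 (t(S) = 3*(S - S) = 3*0 = 0)
l(B) = 4*B²/9
t(61) - l(V) = 0 - 4*(-39)²/9 = 0 - 4*1521/9 = 0 - 1*676 = 0 - 676 = -676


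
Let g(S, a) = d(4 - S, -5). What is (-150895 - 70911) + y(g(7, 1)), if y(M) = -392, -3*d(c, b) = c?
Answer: -222198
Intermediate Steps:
d(c, b) = -c/3
g(S, a) = -4/3 + S/3 (g(S, a) = -(4 - S)/3 = -4/3 + S/3)
(-150895 - 70911) + y(g(7, 1)) = (-150895 - 70911) - 392 = -221806 - 392 = -222198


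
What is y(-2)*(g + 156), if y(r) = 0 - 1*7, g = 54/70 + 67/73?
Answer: -402896/365 ≈ -1103.8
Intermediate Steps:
g = 4316/2555 (g = 54*(1/70) + 67*(1/73) = 27/35 + 67/73 = 4316/2555 ≈ 1.6892)
y(r) = -7 (y(r) = 0 - 7 = -7)
y(-2)*(g + 156) = -7*(4316/2555 + 156) = -7*402896/2555 = -402896/365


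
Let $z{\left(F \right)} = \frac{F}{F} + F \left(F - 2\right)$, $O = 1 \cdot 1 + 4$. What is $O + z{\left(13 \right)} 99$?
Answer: $14261$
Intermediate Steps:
$O = 5$ ($O = 1 + 4 = 5$)
$z{\left(F \right)} = 1 + F \left(-2 + F\right)$
$O + z{\left(13 \right)} 99 = 5 + \left(1 + 13^{2} - 26\right) 99 = 5 + \left(1 + 169 - 26\right) 99 = 5 + 144 \cdot 99 = 5 + 14256 = 14261$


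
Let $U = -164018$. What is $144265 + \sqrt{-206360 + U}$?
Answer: $144265 + i \sqrt{370378} \approx 1.4427 \cdot 10^{5} + 608.59 i$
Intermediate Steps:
$144265 + \sqrt{-206360 + U} = 144265 + \sqrt{-206360 - 164018} = 144265 + \sqrt{-370378} = 144265 + i \sqrt{370378}$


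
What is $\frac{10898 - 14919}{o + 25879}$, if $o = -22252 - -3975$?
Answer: $- \frac{4021}{7602} \approx -0.52894$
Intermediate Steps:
$o = -18277$ ($o = -22252 + 3975 = -18277$)
$\frac{10898 - 14919}{o + 25879} = \frac{10898 - 14919}{-18277 + 25879} = - \frac{4021}{7602}$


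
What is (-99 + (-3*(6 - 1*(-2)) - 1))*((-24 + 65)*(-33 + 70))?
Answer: -188108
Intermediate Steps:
(-99 + (-3*(6 - 1*(-2)) - 1))*((-24 + 65)*(-33 + 70)) = (-99 + (-3*(6 + 2) - 1))*(41*37) = (-99 + (-3*8 - 1))*1517 = (-99 + (-24 - 1))*1517 = (-99 - 25)*1517 = -124*1517 = -188108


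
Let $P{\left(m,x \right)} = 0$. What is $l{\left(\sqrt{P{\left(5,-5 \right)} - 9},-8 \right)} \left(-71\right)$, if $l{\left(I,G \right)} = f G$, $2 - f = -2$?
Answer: $2272$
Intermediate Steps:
$f = 4$ ($f = 2 - -2 = 2 + 2 = 4$)
$l{\left(I,G \right)} = 4 G$
$l{\left(\sqrt{P{\left(5,-5 \right)} - 9},-8 \right)} \left(-71\right) = 4 \left(-8\right) \left(-71\right) = \left(-32\right) \left(-71\right) = 2272$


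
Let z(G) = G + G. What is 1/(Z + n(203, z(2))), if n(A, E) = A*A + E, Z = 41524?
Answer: 1/82737 ≈ 1.2086e-5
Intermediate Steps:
z(G) = 2*G
n(A, E) = E + A² (n(A, E) = A² + E = E + A²)
1/(Z + n(203, z(2))) = 1/(41524 + (2*2 + 203²)) = 1/(41524 + (4 + 41209)) = 1/(41524 + 41213) = 1/82737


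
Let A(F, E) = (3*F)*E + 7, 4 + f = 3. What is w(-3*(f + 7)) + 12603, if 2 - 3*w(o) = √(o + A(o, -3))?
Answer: 37811/3 - √151/3 ≈ 12600.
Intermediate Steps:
f = -1 (f = -4 + 3 = -1)
A(F, E) = 7 + 3*E*F (A(F, E) = 3*E*F + 7 = 7 + 3*E*F)
w(o) = ⅔ - √(7 - 8*o)/3 (w(o) = ⅔ - √(o + (7 + 3*(-3)*o))/3 = ⅔ - √(o + (7 - 9*o))/3 = ⅔ - √(7 - 8*o)/3)
w(-3*(f + 7)) + 12603 = (⅔ - √(7 - (-24)*(-1 + 7))/3) + 12603 = (⅔ - √(7 - (-24)*6)/3) + 12603 = (⅔ - √(7 - 8*(-18))/3) + 12603 = (⅔ - √(7 + 144)/3) + 12603 = (⅔ - √151/3) + 12603 = 37811/3 - √151/3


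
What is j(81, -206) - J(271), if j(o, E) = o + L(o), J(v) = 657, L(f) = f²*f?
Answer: 530865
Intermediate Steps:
L(f) = f³
j(o, E) = o + o³
j(81, -206) - J(271) = (81 + 81³) - 1*657 = (81 + 531441) - 657 = 531522 - 657 = 530865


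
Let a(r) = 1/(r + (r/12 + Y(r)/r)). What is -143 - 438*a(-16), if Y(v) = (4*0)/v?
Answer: -3061/26 ≈ -117.73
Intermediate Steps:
Y(v) = 0 (Y(v) = 0/v = 0)
a(r) = 12/(13*r) (a(r) = 1/(r + (r/12 + 0/r)) = 1/(r + (r*(1/12) + 0)) = 1/(r + (r/12 + 0)) = 1/(r + r/12) = 1/(13*r/12) = 12/(13*r))
-143 - 438*a(-16) = -143 - 5256/(13*(-16)) = -143 - 5256*(-1)/(13*16) = -143 - 438*(-3/52) = -143 + 657/26 = -3061/26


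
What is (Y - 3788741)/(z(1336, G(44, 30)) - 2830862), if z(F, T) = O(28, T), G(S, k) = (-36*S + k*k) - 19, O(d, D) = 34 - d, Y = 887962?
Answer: 414397/404408 ≈ 1.0247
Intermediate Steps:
G(S, k) = -19 + k² - 36*S (G(S, k) = (-36*S + k²) - 19 = (k² - 36*S) - 19 = -19 + k² - 36*S)
z(F, T) = 6 (z(F, T) = 34 - 1*28 = 34 - 28 = 6)
(Y - 3788741)/(z(1336, G(44, 30)) - 2830862) = (887962 - 3788741)/(6 - 2830862) = -2900779/(-2830856) = -2900779*(-1/2830856) = 414397/404408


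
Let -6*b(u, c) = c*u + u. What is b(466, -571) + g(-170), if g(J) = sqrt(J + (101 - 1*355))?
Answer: 44270 + 2*I*sqrt(106) ≈ 44270.0 + 20.591*I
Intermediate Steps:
g(J) = sqrt(-254 + J) (g(J) = sqrt(J + (101 - 355)) = sqrt(J - 254) = sqrt(-254 + J))
b(u, c) = -u/6 - c*u/6 (b(u, c) = -(c*u + u)/6 = -(u + c*u)/6 = -u/6 - c*u/6)
b(466, -571) + g(-170) = -1/6*466*(1 - 571) + sqrt(-254 - 170) = -1/6*466*(-570) + sqrt(-424) = 44270 + 2*I*sqrt(106)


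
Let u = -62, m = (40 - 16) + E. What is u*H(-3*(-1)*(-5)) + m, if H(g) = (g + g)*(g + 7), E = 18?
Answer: -14838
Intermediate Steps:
m = 42 (m = (40 - 16) + 18 = 24 + 18 = 42)
H(g) = 2*g*(7 + g) (H(g) = (2*g)*(7 + g) = 2*g*(7 + g))
u*H(-3*(-1)*(-5)) + m = -124*-3*(-1)*(-5)*(7 - 3*(-1)*(-5)) + 42 = -124*3*(-5)*(7 + 3*(-5)) + 42 = -124*(-15)*(7 - 15) + 42 = -124*(-15)*(-8) + 42 = -62*240 + 42 = -14880 + 42 = -14838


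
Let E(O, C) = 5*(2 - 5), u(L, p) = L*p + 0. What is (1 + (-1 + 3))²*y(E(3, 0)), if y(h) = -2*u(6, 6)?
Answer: -648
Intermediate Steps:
u(L, p) = L*p
E(O, C) = -15 (E(O, C) = 5*(-3) = -15)
y(h) = -72 (y(h) = -12*6 = -2*36 = -72)
(1 + (-1 + 3))²*y(E(3, 0)) = (1 + (-1 + 3))²*(-72) = (1 + 2)²*(-72) = 3²*(-72) = 9*(-72) = -648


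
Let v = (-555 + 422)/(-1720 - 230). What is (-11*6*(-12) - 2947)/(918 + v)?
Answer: -4202250/1790233 ≈ -2.3473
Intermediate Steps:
v = 133/1950 (v = -133/(-1950) = -133*(-1/1950) = 133/1950 ≈ 0.068205)
(-11*6*(-12) - 2947)/(918 + v) = (-11*6*(-12) - 2947)/(918 + 133/1950) = (-66*(-12) - 2947)/(1790233/1950) = (792 - 2947)*(1950/1790233) = -2155*1950/1790233 = -4202250/1790233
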